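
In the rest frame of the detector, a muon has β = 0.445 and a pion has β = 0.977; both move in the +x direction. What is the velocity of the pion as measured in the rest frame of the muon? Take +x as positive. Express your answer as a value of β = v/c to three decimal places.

β_A = 0.445, β_B = 0.977.
Transform to A's frame with the inverse velocity-addition law: u' = (u − v)/(1 − uv/c²), taking u = β_B and v = β_A.
u' = (0.977 − 0.445) / (1 − (0.445)(0.977)) = 0.5320/0.5652 = 0.9412.

β = +0.941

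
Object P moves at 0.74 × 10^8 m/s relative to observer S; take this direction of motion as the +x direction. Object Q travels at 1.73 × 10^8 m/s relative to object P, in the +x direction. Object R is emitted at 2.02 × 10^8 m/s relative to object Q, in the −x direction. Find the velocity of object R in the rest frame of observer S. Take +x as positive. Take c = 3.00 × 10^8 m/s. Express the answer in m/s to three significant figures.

Apply u = (u' + v)/(1 + u'v/c²) successively, working outward toward observer S.
(Dividing each given speed by c = 3.00 × 10^8 m/s to work in units of c.)
Start: velocity of object P relative to observer S = 0.2467c.
Compose with object Q (u' = 0.577 in object P frame): u_1 = (0.577 + 0.247) / (1 + 0.577·0.247) = 0.8233/1.1422 = 0.7208.
Compose with object R (u' = -0.673 in object Q frame): u_2 = (-0.673 + 0.721) / (1 + (-0.673)·0.721) = 0.0475/0.5147 = 0.0922.
So u = 0.0922 × 3.00 × 10^8 m/s.

+2.77 × 10^7 m/s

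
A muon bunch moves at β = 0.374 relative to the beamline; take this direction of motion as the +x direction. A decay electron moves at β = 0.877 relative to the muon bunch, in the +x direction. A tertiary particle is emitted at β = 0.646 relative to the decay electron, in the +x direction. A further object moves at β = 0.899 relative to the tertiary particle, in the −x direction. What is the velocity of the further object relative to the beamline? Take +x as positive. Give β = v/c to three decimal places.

β = +0.785

Apply u = (u' + v)/(1 + u'v/c²) successively, working outward toward the beamline.
Start: velocity of the muon bunch relative to the beamline = 0.3740c.
Compose with the decay electron (u' = 0.877 in the muon bunch frame): u_1 = (0.877 + 0.374) / (1 + 0.877·0.374) = 1.2510/1.3280 = 0.9420.
Compose with the tertiary particle (u' = 0.646 in the decay electron frame): u_2 = (0.646 + 0.942) / (1 + 0.646·0.942) = 1.5880/1.6085 = 0.9872.
Compose with the further object (u' = -0.899 in the tertiary particle frame): u_3 = (-0.899 + 0.987) / (1 + (-0.899)·0.987) = 0.0882/0.1125 = 0.7846.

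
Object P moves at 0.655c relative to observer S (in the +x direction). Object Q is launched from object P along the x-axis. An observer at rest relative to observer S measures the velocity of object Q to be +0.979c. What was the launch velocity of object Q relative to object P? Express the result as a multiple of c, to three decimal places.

+0.903c

Invert the composition law: u' = (u − v)/(1 − uv/c²).
u' = (0.979 − 0.655) / (1 − (0.979)(0.655)) = 0.3240/0.3588 = 0.9031.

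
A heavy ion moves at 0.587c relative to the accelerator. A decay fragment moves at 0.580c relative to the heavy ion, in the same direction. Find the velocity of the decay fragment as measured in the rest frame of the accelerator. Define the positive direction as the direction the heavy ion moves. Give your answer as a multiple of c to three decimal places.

With v = 0.587 and u' = 0.580 (in units of c),
u = (u' + v)/(1 + u'v/c²):
u = (0.580 + 0.587) / (1 + 0.580·0.587) = 1.1670/1.3405 = 0.8706

0.871c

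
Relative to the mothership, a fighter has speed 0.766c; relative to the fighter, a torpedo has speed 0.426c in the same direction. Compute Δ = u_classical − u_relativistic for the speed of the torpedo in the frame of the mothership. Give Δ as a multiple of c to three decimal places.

Galilean: u_cl = 0.426 + 0.766 = 1.1920.
Relativistic: u_rel = (0.426 + 0.766) / (1 + 0.426·0.766) = 1.1920/1.3263 = 0.8987.
Δ = 1.1920 − 0.8987 = 0.2933.
(The classical prediction exceeds c; the relativistic result does not.)

Δ = 0.293c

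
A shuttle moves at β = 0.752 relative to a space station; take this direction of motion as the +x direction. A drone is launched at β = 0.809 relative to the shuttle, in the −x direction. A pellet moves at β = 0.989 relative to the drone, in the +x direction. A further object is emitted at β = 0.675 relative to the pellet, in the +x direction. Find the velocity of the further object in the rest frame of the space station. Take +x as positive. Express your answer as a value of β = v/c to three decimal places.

β = +0.997

Apply u = (u' + v)/(1 + u'v/c²) successively, working outward toward the space station.
Start: velocity of the shuttle relative to the space station = 0.7520c.
Compose with the drone (u' = -0.809 in the shuttle frame): u_1 = (-0.809 + 0.752) / (1 + (-0.809)·0.752) = -0.0570/0.3916 = -0.1455.
Compose with the pellet (u' = 0.989 in the drone frame): u_2 = (0.989 + (-0.146)) / (1 + 0.989·(-0.146)) = 0.8435/0.8561 = 0.9853.
Compose with the further object (u' = 0.675 in the pellet frame): u_3 = (0.675 + 0.985) / (1 + 0.675·0.985) = 1.6603/1.6651 = 0.9971.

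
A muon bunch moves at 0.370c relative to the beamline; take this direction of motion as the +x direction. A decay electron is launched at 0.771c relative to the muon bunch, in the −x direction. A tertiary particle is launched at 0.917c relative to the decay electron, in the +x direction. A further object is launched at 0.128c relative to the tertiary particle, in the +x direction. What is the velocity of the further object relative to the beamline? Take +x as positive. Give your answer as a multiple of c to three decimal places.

Apply u = (u' + v)/(1 + u'v/c²) successively, working outward toward the beamline.
Start: velocity of the muon bunch relative to the beamline = 0.3700c.
Compose with the decay electron (u' = -0.771 in the muon bunch frame): u_1 = (-0.771 + 0.370) / (1 + (-0.771)·0.370) = -0.4010/0.7147 = -0.5611.
Compose with the tertiary particle (u' = 0.917 in the decay electron frame): u_2 = (0.917 + (-0.561)) / (1 + 0.917·(-0.561)) = 0.3559/0.4855 = 0.7331.
Compose with the further object (u' = 0.128 in the tertiary particle frame): u_3 = (0.128 + 0.733) / (1 + 0.128·0.733) = 0.8611/1.0938 = 0.7873.

+0.787c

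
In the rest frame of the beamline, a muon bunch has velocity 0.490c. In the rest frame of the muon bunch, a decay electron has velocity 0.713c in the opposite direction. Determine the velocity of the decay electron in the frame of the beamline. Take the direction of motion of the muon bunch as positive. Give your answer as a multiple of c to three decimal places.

-0.343c

With v = 0.490 and u' = -0.713 (in units of c),
u = (u' + v)/(1 + u'v/c²):
u = (-0.713 + 0.490) / (1 + (-0.713)·0.490) = -0.2230/0.6506 = -0.3427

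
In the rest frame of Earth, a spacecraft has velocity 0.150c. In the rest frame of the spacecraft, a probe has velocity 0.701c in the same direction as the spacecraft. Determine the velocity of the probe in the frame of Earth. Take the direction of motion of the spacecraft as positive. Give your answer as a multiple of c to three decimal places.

With v = 0.150 and u' = 0.701 (in units of c),
u = (u' + v)/(1 + u'v/c²):
u = (0.701 + 0.150) / (1 + 0.701·0.150) = 0.8510/1.1052 = 0.7700

0.770c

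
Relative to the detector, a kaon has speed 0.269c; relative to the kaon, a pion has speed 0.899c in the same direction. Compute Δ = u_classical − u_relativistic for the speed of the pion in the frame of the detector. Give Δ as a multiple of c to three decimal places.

Galilean: u_cl = 0.899 + 0.269 = 1.1680.
Relativistic: u_rel = (0.899 + 0.269) / (1 + 0.899·0.269) = 1.1680/1.2418 = 0.9405.
Δ = 1.1680 − 0.9405 = 0.2275.
(The classical prediction exceeds c; the relativistic result does not.)

Δ = 0.227c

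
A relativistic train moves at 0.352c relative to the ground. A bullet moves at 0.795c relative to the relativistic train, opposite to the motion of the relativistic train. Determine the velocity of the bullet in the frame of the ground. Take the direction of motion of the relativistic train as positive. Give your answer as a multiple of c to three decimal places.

With v = 0.352 and u' = -0.795 (in units of c),
u = (u' + v)/(1 + u'v/c²):
u = (-0.795 + 0.352) / (1 + (-0.795)·0.352) = -0.4430/0.7202 = -0.6151
(Galilean addition would give -0.443c.)

-0.615c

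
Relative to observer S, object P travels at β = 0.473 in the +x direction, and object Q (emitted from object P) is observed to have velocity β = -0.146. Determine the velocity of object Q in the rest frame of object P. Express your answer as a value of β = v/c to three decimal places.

Invert the composition law: u' = (u − v)/(1 − uv/c²).
u' = (-0.146 − 0.473) / (1 − (-0.146)(0.473)) = -0.6190/1.0691 = -0.5790.

β = -0.579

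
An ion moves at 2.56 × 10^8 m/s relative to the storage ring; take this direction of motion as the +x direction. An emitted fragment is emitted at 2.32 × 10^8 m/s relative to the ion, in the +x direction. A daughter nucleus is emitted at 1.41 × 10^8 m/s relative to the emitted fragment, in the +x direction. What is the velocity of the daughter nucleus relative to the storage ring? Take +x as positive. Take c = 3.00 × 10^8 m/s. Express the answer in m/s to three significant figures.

2.98 × 10^8 m/s

Apply u = (u' + v)/(1 + u'v/c²) successively, working outward toward the storage ring.
(Dividing each given speed by c = 3.00 × 10^8 m/s to work in units of c.)
Start: velocity of the ion relative to the storage ring = 0.8533c.
Compose with the emitted fragment (u' = 0.773 in the ion frame): u_1 = (0.773 + 0.853) / (1 + 0.773·0.853) = 1.6267/1.6599 = 0.9800.
Compose with the daughter nucleus (u' = 0.470 in the emitted fragment frame): u_2 = (0.470 + 0.980) / (1 + 0.470·0.980) = 1.4500/1.4606 = 0.9927.
So u = 0.9927 × 3.00 × 10^8 m/s.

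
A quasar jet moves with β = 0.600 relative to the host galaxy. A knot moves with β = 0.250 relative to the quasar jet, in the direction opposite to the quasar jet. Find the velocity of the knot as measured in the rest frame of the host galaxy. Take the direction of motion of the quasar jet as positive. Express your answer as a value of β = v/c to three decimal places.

With v = 0.600 and u' = -0.250 (in units of c),
u = (u' + v)/(1 + u'v/c²):
u = (-0.250 + 0.600) / (1 + (-0.250)·0.600) = 0.3500/0.8500 = 0.4118
(Galilean addition would give +0.350c.)

β = +0.412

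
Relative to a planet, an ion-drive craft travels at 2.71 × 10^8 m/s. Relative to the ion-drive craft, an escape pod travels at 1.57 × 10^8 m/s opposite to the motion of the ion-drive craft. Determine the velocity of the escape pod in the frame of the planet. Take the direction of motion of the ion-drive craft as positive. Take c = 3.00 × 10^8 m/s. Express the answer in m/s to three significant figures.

+2.16 × 10^8 m/s

In units of c (dividing by 3.00 × 10^8 m/s): v = 0.903, u' = -0.523.
u = (u' + v)/(1 + u'v/c²):
u = (-0.523 + 0.903) / (1 + (-0.523)·0.903) = 0.3800/0.5273 = 0.7207
Converting back: u = 0.7207 × 3.00 × 10^8 m/s.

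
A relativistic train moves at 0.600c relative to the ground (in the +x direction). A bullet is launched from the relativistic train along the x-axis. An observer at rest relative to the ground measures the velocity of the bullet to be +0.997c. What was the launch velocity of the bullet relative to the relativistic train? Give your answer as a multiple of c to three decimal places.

Invert the composition law: u' = (u − v)/(1 − uv/c²).
u' = (0.997 − 0.600) / (1 − (0.997)(0.600)) = 0.3970/0.4018 = 0.9881.

+0.988c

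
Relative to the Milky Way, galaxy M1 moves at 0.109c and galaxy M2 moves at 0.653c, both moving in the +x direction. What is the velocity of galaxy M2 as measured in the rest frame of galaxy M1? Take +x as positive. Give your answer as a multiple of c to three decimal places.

+0.586c

β_A = 0.109, β_B = 0.653.
Transform to A's frame with the inverse velocity-addition law: u' = (u − v)/(1 − uv/c²), taking u = β_B and v = β_A.
u' = (0.653 − 0.109) / (1 − (0.109)(0.653)) = 0.5440/0.9288 = 0.5857.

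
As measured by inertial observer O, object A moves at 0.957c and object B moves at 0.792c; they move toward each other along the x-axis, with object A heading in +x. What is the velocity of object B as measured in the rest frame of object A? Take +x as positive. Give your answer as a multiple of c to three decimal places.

β_A = 0.957, β_B = -0.792.
Transform to A's frame with the inverse velocity-addition law: u' = (u − v)/(1 − uv/c²), taking u = β_B and v = β_A.
u' = (-0.792 − 0.957) / (1 − (0.957)(-0.792)) = -1.7490/1.7579 = -0.9949.

-0.995c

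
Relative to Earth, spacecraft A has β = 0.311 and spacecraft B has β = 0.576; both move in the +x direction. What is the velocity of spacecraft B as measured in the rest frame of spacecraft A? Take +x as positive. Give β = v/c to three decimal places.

β_A = 0.311, β_B = 0.576.
Transform to A's frame with the inverse velocity-addition law: u' = (u − v)/(1 − uv/c²), taking u = β_B and v = β_A.
u' = (0.576 − 0.311) / (1 − (0.311)(0.576)) = 0.2650/0.8209 = 0.3228.

β = +0.323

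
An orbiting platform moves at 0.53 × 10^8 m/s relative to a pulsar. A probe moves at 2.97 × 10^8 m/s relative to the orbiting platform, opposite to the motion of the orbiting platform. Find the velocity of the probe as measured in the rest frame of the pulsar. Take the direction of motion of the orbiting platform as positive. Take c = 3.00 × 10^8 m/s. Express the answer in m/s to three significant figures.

In units of c (dividing by 3.00 × 10^8 m/s): v = 0.177, u' = -0.990.
u = (u' + v)/(1 + u'v/c²):
u = (-0.990 + 0.177) / (1 + (-0.990)·0.177) = -0.8133/0.8251 = -0.9857
(Galilean addition would give -0.813c.)
Converting back: u = -0.9857 × 3.00 × 10^8 m/s.

-2.96 × 10^8 m/s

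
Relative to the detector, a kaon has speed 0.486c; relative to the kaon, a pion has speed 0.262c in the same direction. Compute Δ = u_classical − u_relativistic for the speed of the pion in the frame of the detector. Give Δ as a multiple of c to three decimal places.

Δ = 0.084c

Galilean: u_cl = 0.262 + 0.486 = 0.7480.
Relativistic: u_rel = (0.262 + 0.486) / (1 + 0.262·0.486) = 0.7480/1.1273 = 0.6635.
Δ = 0.7480 − 0.6635 = 0.0845.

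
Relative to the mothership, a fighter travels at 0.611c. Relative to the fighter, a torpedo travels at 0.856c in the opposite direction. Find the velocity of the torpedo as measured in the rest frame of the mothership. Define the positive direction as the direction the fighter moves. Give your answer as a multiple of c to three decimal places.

With v = 0.611 and u' = -0.856 (in units of c),
u = (u' + v)/(1 + u'v/c²):
u = (-0.856 + 0.611) / (1 + (-0.856)·0.611) = -0.2450/0.4770 = -0.5136

-0.514c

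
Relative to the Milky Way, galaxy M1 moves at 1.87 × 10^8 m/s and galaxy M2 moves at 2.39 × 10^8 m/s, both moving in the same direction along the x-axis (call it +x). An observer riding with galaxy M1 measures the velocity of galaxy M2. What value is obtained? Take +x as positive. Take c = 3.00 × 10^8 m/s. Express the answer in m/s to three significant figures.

+1.03 × 10^8 m/s

β_A = 0.623, β_B = 0.797 (dividing each by c = 3.00 × 10^8 m/s).
Transform to A's frame with the inverse velocity-addition law: u' = (u − v)/(1 − uv/c²), taking u = β_B and v = β_A.
u' = (0.797 − 0.623) / (1 − (0.623)(0.797)) = 0.1733/0.5034 = 0.3443.
u' = 0.3443 × 3.00 × 10^8 m/s.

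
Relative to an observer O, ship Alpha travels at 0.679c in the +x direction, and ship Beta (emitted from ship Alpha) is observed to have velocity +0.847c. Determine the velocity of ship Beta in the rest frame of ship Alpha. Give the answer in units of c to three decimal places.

Invert the composition law: u' = (u − v)/(1 − uv/c²).
u' = (0.847 − 0.679) / (1 − (0.847)(0.679)) = 0.1680/0.4249 = 0.3954.

+0.395c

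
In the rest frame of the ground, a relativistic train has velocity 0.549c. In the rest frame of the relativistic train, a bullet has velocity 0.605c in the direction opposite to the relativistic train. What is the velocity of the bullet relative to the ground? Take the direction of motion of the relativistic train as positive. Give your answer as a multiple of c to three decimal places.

With v = 0.549 and u' = -0.605 (in units of c),
u = (u' + v)/(1 + u'v/c²):
u = (-0.605 + 0.549) / (1 + (-0.605)·0.549) = -0.0560/0.6679 = -0.0839

-0.084c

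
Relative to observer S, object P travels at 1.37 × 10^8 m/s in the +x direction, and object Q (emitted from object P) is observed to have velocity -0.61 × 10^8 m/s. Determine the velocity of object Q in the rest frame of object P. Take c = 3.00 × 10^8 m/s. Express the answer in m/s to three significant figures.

-1.81 × 10^8 m/s

v = 0.457c, u = -0.203c.
Invert the composition law: u' = (u − v)/(1 − uv/c²).
u' = (-0.203 − 0.457) / (1 − (-0.203)(0.457)) = -0.6600/1.0929 = -0.6039.
u' = -0.6039 × 3.00 × 10^8 m/s.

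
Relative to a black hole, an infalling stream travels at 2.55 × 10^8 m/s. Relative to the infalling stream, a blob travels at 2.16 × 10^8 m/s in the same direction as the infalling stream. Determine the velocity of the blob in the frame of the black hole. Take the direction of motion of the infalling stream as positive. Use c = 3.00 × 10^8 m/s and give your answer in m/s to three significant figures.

In units of c (dividing by 3.00 × 10^8 m/s): v = 0.850, u' = 0.720.
u = (u' + v)/(1 + u'v/c²):
u = (0.720 + 0.850) / (1 + 0.720·0.850) = 1.5700/1.6120 = 0.9739
Converting back: u = 0.9739 × 3.00 × 10^8 m/s.

2.92 × 10^8 m/s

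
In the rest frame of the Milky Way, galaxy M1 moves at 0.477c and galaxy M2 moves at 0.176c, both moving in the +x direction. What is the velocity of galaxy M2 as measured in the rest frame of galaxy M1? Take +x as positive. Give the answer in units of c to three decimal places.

-0.329c

β_A = 0.477, β_B = 0.176.
Transform to A's frame with the inverse velocity-addition law: u' = (u − v)/(1 − uv/c²), taking u = β_B and v = β_A.
u' = (0.176 − 0.477) / (1 − (0.477)(0.176)) = -0.3010/0.9160 = -0.3286.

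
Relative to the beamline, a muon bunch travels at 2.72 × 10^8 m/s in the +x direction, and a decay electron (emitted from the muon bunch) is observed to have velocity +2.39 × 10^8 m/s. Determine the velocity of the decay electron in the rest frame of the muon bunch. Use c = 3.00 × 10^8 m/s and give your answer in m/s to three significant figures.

-1.19 × 10^8 m/s

v = 0.907c, u = 0.797c.
Invert the composition law: u' = (u − v)/(1 − uv/c²).
u' = (0.797 − 0.907) / (1 − (0.797)(0.907)) = -0.1100/0.2777 = -0.3961.
u' = -0.3961 × 3.00 × 10^8 m/s.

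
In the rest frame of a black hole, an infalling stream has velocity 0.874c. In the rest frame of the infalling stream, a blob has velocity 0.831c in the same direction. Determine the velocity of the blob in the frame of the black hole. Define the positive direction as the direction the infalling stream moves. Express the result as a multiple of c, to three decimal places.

0.988c

With v = 0.874 and u' = 0.831 (in units of c),
u = (u' + v)/(1 + u'v/c²):
u = (0.831 + 0.874) / (1 + 0.831·0.874) = 1.7050/1.7263 = 0.9877
(Galilean addition would give +1.705c, exceeding c.)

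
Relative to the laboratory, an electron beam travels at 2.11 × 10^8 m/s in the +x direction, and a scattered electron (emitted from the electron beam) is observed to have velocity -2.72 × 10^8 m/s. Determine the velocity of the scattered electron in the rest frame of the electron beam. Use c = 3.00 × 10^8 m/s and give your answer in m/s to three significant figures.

-2.95 × 10^8 m/s

v = 0.703c, u = -0.907c.
Invert the composition law: u' = (u − v)/(1 − uv/c²).
u' = (-0.907 − 0.703) / (1 − (-0.907)(0.703)) = -1.6100/1.6377 = -0.9831.
u' = -0.9831 × 3.00 × 10^8 m/s.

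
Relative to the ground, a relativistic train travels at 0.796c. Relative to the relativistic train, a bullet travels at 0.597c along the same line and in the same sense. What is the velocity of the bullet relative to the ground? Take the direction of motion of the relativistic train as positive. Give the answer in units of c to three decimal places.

With v = 0.796 and u' = 0.597 (in units of c),
u = (u' + v)/(1 + u'v/c²):
u = (0.597 + 0.796) / (1 + 0.597·0.796) = 1.3930/1.4752 = 0.9443
(Galilean addition would give +1.393c, exceeding c.)

0.944c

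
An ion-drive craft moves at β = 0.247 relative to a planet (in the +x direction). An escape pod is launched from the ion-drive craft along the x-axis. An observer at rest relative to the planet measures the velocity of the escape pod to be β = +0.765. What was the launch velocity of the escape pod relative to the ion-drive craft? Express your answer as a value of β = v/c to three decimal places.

Invert the composition law: u' = (u − v)/(1 − uv/c²).
u' = (0.765 − 0.247) / (1 − (0.765)(0.247)) = 0.5180/0.8110 = 0.6387.

β = +0.639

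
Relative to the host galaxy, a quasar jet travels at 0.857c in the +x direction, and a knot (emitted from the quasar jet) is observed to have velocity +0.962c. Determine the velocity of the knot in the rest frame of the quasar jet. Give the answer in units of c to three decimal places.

Invert the composition law: u' = (u − v)/(1 − uv/c²).
u' = (0.962 − 0.857) / (1 − (0.962)(0.857)) = 0.1050/0.1756 = 0.5981.

+0.598c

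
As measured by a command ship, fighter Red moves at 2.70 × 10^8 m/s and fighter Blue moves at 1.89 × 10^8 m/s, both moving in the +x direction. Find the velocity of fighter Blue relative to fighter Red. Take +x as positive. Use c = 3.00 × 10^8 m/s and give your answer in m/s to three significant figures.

-1.87 × 10^8 m/s

β_A = 0.900, β_B = 0.630 (dividing each by c = 3.00 × 10^8 m/s).
Transform to A's frame with the inverse velocity-addition law: u' = (u − v)/(1 − uv/c²), taking u = β_B and v = β_A.
u' = (0.630 − 0.900) / (1 − (0.900)(0.630)) = -0.2700/0.4330 = -0.6236.
u' = -0.6236 × 3.00 × 10^8 m/s.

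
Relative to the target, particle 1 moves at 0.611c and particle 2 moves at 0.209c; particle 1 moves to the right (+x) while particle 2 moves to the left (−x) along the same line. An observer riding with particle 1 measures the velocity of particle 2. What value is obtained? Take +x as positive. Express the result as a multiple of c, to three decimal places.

β_A = 0.611, β_B = -0.209.
Transform to A's frame with the inverse velocity-addition law: u' = (u − v)/(1 − uv/c²), taking u = β_B and v = β_A.
u' = (-0.209 − 0.611) / (1 − (0.611)(-0.209)) = -0.8200/1.1277 = -0.7271.

-0.727c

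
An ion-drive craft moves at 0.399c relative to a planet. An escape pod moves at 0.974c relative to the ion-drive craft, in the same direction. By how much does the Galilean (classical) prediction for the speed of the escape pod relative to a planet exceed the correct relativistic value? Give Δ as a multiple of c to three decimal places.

Galilean: u_cl = 0.974 + 0.399 = 1.3730.
Relativistic: u_rel = (0.974 + 0.399) / (1 + 0.974·0.399) = 1.3730/1.3886 = 0.9887.
Δ = 1.3730 − 0.9887 = 0.3843.
(The classical prediction exceeds c; the relativistic result does not.)

Δ = 0.384c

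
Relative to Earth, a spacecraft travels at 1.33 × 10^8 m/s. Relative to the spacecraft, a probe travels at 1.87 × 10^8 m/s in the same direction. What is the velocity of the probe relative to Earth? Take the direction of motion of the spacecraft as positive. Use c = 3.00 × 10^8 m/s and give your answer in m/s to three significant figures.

In units of c (dividing by 3.00 × 10^8 m/s): v = 0.443, u' = 0.623.
u = (u' + v)/(1 + u'v/c²):
u = (0.623 + 0.443) / (1 + 0.623·0.443) = 1.0667/1.2763 = 0.8357
Converting back: u = 0.8357 × 3.00 × 10^8 m/s.

2.51 × 10^8 m/s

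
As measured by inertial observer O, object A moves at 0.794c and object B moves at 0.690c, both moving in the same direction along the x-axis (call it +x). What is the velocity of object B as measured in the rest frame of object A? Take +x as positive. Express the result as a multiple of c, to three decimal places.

β_A = 0.794, β_B = 0.690.
Transform to A's frame with the inverse velocity-addition law: u' = (u − v)/(1 − uv/c²), taking u = β_B and v = β_A.
u' = (0.690 − 0.794) / (1 − (0.794)(0.690)) = -0.1040/0.4521 = -0.2300.

-0.230c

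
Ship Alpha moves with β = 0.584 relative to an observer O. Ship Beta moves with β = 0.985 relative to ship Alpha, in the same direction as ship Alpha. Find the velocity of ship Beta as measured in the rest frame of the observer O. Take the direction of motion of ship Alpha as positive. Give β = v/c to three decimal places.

β = 0.996

With v = 0.584 and u' = 0.985 (in units of c),
u = (u' + v)/(1 + u'v/c²):
u = (0.985 + 0.584) / (1 + 0.985·0.584) = 1.5690/1.5752 = 0.9960
(Galilean addition would give +1.569c, exceeding c.)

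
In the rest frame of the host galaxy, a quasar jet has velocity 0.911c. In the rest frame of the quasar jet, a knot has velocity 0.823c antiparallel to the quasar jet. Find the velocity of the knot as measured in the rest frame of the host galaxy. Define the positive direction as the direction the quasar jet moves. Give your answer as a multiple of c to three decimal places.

With v = 0.911 and u' = -0.823 (in units of c),
u = (u' + v)/(1 + u'v/c²):
u = (-0.823 + 0.911) / (1 + (-0.823)·0.911) = 0.0880/0.2502 = 0.3517
(Galilean addition would give +0.088c.)

+0.352c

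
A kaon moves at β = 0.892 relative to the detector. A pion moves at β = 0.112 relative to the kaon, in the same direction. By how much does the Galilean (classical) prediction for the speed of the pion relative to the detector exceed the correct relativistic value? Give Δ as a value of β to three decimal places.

Galilean: u_cl = 0.112 + 0.892 = 1.0040.
Relativistic: u_rel = (0.112 + 0.892) / (1 + 0.112·0.892) = 1.0040/1.0999 = 0.9128.
Δ = 1.0040 − 0.9128 = 0.0912.
(The classical prediction exceeds c; the relativistic result does not.)

Δ = 0.091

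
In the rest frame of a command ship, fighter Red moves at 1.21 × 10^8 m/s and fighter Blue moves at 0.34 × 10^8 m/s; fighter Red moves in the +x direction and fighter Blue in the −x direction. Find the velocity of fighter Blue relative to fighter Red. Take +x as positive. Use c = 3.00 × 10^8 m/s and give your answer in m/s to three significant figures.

-1.48 × 10^8 m/s

β_A = 0.403, β_B = -0.113 (dividing each by c = 3.00 × 10^8 m/s).
Transform to A's frame with the inverse velocity-addition law: u' = (u − v)/(1 − uv/c²), taking u = β_B and v = β_A.
u' = (-0.113 − 0.403) / (1 − (0.403)(-0.113)) = -0.5167/1.0457 = -0.4941.
u' = -0.4941 × 3.00 × 10^8 m/s.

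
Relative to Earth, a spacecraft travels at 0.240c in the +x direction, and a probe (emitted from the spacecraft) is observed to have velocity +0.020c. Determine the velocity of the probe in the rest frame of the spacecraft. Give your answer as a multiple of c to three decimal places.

Invert the composition law: u' = (u − v)/(1 − uv/c²).
u' = (0.020 − 0.240) / (1 − (0.020)(0.240)) = -0.2200/0.9952 = -0.2211.

-0.221c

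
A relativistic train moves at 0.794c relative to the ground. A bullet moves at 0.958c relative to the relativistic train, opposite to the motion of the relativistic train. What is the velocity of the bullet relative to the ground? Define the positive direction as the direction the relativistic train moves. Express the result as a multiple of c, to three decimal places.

-0.685c

With v = 0.794 and u' = -0.958 (in units of c),
u = (u' + v)/(1 + u'v/c²):
u = (-0.958 + 0.794) / (1 + (-0.958)·0.794) = -0.1640/0.2393 = -0.6852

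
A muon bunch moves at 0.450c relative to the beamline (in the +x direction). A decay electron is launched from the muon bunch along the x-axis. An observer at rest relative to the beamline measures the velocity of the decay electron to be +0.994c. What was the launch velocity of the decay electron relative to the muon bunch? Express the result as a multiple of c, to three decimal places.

+0.984c

Invert the composition law: u' = (u − v)/(1 − uv/c²).
u' = (0.994 − 0.450) / (1 − (0.994)(0.450)) = 0.5440/0.5527 = 0.9843.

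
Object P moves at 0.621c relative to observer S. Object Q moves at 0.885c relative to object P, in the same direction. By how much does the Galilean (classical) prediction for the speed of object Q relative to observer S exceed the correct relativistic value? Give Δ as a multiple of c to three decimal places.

Δ = 0.534c

Galilean: u_cl = 0.885 + 0.621 = 1.5060.
Relativistic: u_rel = (0.885 + 0.621) / (1 + 0.885·0.621) = 1.5060/1.5496 = 0.9719.
Δ = 1.5060 − 0.9719 = 0.5341.
(The classical prediction exceeds c; the relativistic result does not.)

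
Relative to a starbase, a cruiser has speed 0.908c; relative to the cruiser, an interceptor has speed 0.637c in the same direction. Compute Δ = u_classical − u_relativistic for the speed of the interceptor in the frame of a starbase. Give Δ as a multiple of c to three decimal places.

Δ = 0.566c

Galilean: u_cl = 0.637 + 0.908 = 1.5450.
Relativistic: u_rel = (0.637 + 0.908) / (1 + 0.637·0.908) = 1.5450/1.5784 = 0.9788.
Δ = 1.5450 − 0.9788 = 0.5662.
(The classical prediction exceeds c; the relativistic result does not.)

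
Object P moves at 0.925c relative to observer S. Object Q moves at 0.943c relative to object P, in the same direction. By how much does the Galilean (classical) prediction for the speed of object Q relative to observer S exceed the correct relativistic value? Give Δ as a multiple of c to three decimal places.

Galilean: u_cl = 0.943 + 0.925 = 1.8680.
Relativistic: u_rel = (0.943 + 0.925) / (1 + 0.943·0.925) = 1.8680/1.8723 = 0.9977.
Δ = 1.8680 − 0.9977 = 0.8703.
(The classical prediction exceeds c; the relativistic result does not.)

Δ = 0.870c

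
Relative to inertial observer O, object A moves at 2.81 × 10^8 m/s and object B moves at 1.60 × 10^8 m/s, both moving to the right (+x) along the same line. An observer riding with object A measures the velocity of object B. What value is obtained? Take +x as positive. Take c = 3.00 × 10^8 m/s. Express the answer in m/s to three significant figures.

-2.42 × 10^8 m/s

β_A = 0.937, β_B = 0.533 (dividing each by c = 3.00 × 10^8 m/s).
Transform to A's frame with the inverse velocity-addition law: u' = (u − v)/(1 − uv/c²), taking u = β_B and v = β_A.
u' = (0.533 − 0.937) / (1 − (0.937)(0.533)) = -0.4033/0.5004 = -0.8060.
u' = -0.8060 × 3.00 × 10^8 m/s.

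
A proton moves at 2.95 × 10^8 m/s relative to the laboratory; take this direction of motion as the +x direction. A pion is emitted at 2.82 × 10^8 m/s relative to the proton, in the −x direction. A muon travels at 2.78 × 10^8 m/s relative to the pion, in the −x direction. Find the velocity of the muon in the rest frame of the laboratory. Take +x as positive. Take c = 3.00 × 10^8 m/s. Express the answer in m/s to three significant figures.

-2.26 × 10^8 m/s

Apply u = (u' + v)/(1 + u'v/c²) successively, working outward toward the laboratory.
(Dividing each given speed by c = 3.00 × 10^8 m/s to work in units of c.)
Start: velocity of the proton relative to the laboratory = 0.9833c.
Compose with the pion (u' = -0.940 in the proton frame): u_1 = (-0.940 + 0.983) / (1 + (-0.940)·0.983) = 0.0433/0.0757 = 0.5727.
Compose with the muon (u' = -0.927 in the pion frame): u_2 = (-0.927 + 0.573) / (1 + (-0.927)·0.573) = -0.3540/0.4693 = -0.7543.
So u = -0.7543 × 3.00 × 10^8 m/s.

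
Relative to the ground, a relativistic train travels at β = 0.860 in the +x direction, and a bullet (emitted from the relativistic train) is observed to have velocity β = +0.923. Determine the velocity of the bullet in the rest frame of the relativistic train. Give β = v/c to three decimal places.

Invert the composition law: u' = (u − v)/(1 − uv/c²).
u' = (0.923 − 0.860) / (1 − (0.923)(0.860)) = 0.0630/0.2062 = 0.3055.

β = +0.305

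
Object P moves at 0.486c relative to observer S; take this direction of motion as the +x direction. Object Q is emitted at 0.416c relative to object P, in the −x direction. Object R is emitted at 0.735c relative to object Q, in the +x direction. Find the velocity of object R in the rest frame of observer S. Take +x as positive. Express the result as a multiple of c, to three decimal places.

+0.773c

Apply u = (u' + v)/(1 + u'v/c²) successively, working outward toward observer S.
Start: velocity of object P relative to observer S = 0.4860c.
Compose with object Q (u' = -0.416 in object P frame): u_1 = (-0.416 + 0.486) / (1 + (-0.416)·0.486) = 0.0700/0.7978 = 0.0877.
Compose with object R (u' = 0.735 in object Q frame): u_2 = (0.735 + 0.088) / (1 + 0.735·0.088) = 0.8227/1.0645 = 0.7729.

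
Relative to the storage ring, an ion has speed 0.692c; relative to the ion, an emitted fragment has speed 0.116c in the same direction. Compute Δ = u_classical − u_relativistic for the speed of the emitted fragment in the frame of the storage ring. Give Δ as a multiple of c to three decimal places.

Δ = 0.060c

Galilean: u_cl = 0.116 + 0.692 = 0.8080.
Relativistic: u_rel = (0.116 + 0.692) / (1 + 0.116·0.692) = 0.8080/1.0803 = 0.7480.
Δ = 0.8080 − 0.7480 = 0.0600.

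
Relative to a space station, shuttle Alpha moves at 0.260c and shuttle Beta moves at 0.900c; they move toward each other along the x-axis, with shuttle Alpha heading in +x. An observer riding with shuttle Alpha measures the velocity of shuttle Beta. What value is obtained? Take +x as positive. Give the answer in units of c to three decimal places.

-0.940c

β_A = 0.260, β_B = -0.900.
Transform to A's frame with the inverse velocity-addition law: u' = (u − v)/(1 − uv/c²), taking u = β_B and v = β_A.
u' = (-0.900 − 0.260) / (1 − (0.260)(-0.900)) = -1.1600/1.2340 = -0.9400.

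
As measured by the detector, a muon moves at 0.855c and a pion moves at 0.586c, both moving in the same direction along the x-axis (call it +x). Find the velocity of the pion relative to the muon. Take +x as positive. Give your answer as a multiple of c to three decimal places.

β_A = 0.855, β_B = 0.586.
Transform to A's frame with the inverse velocity-addition law: u' = (u − v)/(1 − uv/c²), taking u = β_B and v = β_A.
u' = (0.586 − 0.855) / (1 − (0.855)(0.586)) = -0.2690/0.4990 = -0.5391.

-0.539c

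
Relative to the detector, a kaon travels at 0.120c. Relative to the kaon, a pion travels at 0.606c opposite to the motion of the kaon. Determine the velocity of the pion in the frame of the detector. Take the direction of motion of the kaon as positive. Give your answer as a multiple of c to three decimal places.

-0.524c

With v = 0.120 and u' = -0.606 (in units of c),
u = (u' + v)/(1 + u'v/c²):
u = (-0.606 + 0.120) / (1 + (-0.606)·0.120) = -0.4860/0.9273 = -0.5241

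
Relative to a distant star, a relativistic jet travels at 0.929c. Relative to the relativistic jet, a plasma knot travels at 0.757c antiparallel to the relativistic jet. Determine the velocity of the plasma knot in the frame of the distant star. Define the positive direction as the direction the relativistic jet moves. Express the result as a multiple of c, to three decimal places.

+0.580c

With v = 0.929 and u' = -0.757 (in units of c),
u = (u' + v)/(1 + u'v/c²):
u = (-0.757 + 0.929) / (1 + (-0.757)·0.929) = 0.1720/0.2967 = 0.5796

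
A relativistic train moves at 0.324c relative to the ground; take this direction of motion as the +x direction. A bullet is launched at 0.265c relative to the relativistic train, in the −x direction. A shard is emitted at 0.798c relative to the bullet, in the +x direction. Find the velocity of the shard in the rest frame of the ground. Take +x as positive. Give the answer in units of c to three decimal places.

Apply u = (u' + v)/(1 + u'v/c²) successively, working outward toward the ground.
Start: velocity of the relativistic train relative to the ground = 0.3240c.
Compose with the bullet (u' = -0.265 in the relativistic train frame): u_1 = (-0.265 + 0.324) / (1 + (-0.265)·0.324) = 0.0590/0.9141 = 0.0645.
Compose with the shard (u' = 0.798 in the bullet frame): u_2 = (0.798 + 0.065) / (1 + 0.798·0.065) = 0.8625/1.0515 = 0.8203.

+0.820c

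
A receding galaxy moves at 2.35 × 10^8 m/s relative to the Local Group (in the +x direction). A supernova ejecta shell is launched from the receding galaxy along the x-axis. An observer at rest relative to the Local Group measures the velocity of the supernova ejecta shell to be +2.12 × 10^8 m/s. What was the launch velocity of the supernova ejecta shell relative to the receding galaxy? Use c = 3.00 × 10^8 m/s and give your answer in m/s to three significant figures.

v = 0.783c, u = 0.707c.
Invert the composition law: u' = (u − v)/(1 − uv/c²).
u' = (0.707 − 0.783) / (1 − (0.707)(0.783)) = -0.0767/0.4464 = -0.1717.
u' = -0.1717 × 3.00 × 10^8 m/s.

-5.15 × 10^7 m/s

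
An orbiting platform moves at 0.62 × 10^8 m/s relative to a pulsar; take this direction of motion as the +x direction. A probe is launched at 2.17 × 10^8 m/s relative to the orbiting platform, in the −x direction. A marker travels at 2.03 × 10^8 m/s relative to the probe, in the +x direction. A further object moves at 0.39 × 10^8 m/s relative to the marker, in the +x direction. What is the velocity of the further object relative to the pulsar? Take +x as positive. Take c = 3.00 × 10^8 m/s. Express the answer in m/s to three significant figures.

+7.31 × 10^7 m/s

Apply u = (u' + v)/(1 + u'v/c²) successively, working outward toward the pulsar.
(Dividing each given speed by c = 3.00 × 10^8 m/s to work in units of c.)
Start: velocity of the orbiting platform relative to the pulsar = 0.2067c.
Compose with the probe (u' = -0.723 in the orbiting platform frame): u_1 = (-0.723 + 0.207) / (1 + (-0.723)·0.207) = -0.5167/0.8505 = -0.6075.
Compose with the marker (u' = 0.677 in the probe frame): u_2 = (0.677 + (-0.607)) / (1 + 0.677·(-0.607)) = 0.0692/0.5889 = 0.1175.
Compose with the further object (u' = 0.130 in the marker frame): u_3 = (0.130 + 0.117) / (1 + 0.130·0.117) = 0.2475/1.0153 = 0.2438.
So u = 0.2438 × 3.00 × 10^8 m/s.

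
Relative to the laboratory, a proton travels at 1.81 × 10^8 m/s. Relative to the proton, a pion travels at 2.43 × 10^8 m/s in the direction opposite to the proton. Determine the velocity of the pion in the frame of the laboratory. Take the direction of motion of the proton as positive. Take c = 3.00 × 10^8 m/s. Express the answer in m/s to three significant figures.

-1.21 × 10^8 m/s

In units of c (dividing by 3.00 × 10^8 m/s): v = 0.603, u' = -0.810.
u = (u' + v)/(1 + u'v/c²):
u = (-0.810 + 0.603) / (1 + (-0.810)·0.603) = -0.2067/0.5113 = -0.4042
(Galilean addition would give -0.207c.)
Converting back: u = -0.4042 × 3.00 × 10^8 m/s.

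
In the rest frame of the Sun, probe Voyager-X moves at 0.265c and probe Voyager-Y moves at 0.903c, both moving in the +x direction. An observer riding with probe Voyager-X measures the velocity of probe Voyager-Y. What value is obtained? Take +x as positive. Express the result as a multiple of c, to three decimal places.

+0.839c

β_A = 0.265, β_B = 0.903.
Transform to A's frame with the inverse velocity-addition law: u' = (u − v)/(1 − uv/c²), taking u = β_B and v = β_A.
u' = (0.903 − 0.265) / (1 − (0.265)(0.903)) = 0.6380/0.7607 = 0.8387.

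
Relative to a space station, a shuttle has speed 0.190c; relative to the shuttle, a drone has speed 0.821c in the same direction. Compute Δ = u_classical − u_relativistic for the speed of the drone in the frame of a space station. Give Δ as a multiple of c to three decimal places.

Galilean: u_cl = 0.821 + 0.190 = 1.0110.
Relativistic: u_rel = (0.821 + 0.190) / (1 + 0.821·0.190) = 1.0110/1.1560 = 0.8746.
Δ = 1.0110 − 0.8746 = 0.1364.
(The classical prediction exceeds c; the relativistic result does not.)

Δ = 0.136c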